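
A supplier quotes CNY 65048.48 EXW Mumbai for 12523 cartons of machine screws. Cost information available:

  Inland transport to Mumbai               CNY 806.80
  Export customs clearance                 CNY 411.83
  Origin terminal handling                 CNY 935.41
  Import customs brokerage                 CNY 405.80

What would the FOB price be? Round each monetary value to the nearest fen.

Not relevant to the conversion: brokerage — on the buyer under both terms; not part of either seller's price.
From EXW to FOB, the seller additionally bears: inland to port, export clearance, origin terminal.
FOB price = 65048.48 + 806.80 + 411.83 + 935.41 = 67202.52

FOB price: CNY 67202.52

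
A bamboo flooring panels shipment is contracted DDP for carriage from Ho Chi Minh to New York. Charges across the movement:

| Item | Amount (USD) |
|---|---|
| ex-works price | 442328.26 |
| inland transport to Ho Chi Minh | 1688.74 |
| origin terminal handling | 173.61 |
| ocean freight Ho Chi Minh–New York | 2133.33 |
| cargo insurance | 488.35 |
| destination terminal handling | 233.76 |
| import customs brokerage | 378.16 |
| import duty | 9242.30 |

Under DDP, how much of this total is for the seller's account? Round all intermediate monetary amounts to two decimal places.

DDP: the seller bears all costs including import duty.
Seller's account: goods 442328.26 + inland to port 1688.74 + origin terminal 173.61 + freight 2133.33 + insurance 488.35 + destination terminal 233.76 + brokerage 378.16 + duty 9242.30 = 456666.51
Buyer's account: 0.00

Seller's account: USD 456666.51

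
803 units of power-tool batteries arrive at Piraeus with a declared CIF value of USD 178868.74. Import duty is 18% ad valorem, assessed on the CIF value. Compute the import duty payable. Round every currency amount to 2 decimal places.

Import duty = 178868.74 × 18% = 32196.37

Import duty: USD 32196.37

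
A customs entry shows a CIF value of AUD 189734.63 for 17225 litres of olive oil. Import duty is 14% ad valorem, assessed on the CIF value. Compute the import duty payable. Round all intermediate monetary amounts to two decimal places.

Import duty = 189734.63 × 14% = 26562.85

Import duty: AUD 26562.85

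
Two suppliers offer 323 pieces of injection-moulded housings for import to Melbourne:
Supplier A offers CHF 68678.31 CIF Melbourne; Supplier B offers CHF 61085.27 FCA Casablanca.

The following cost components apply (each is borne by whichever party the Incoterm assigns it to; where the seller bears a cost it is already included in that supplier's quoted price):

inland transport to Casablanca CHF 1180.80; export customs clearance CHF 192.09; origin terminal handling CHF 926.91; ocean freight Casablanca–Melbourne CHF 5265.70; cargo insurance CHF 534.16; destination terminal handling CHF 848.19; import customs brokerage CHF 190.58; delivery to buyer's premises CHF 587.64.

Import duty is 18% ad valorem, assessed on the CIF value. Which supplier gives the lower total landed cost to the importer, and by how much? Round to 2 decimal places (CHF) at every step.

Supplier A (CIF):
The CIF price already equals the CIF value: 68678.31
Import duty = 68678.31 × 18% = 12362.10
Buyer bears (A): 848.19 + 190.58 + 587.64 = 1626.41
Landed cost (A) = invoice 68678.31 + 1626.41 + duty 12362.10 = 82666.82
Supplier B (FCA):
CIF value = FCA price + origin terminal + freight + insurance = 61085.27 + 926.91 + 5265.70 + 534.16 = 67812.04
Import duty = 67812.04 × 18% = 12206.17
Buyer bears (B): 926.91 + 5265.70 + 534.16 + 848.19 + 190.58 + 587.64 = 8353.18
Landed cost (B) = invoice 61085.27 + 8353.18 + duty 12206.17 = 81644.62
Difference = |82666.82 − 81644.62| = 1022.20

Supplier B is cheaper by CHF 1022.20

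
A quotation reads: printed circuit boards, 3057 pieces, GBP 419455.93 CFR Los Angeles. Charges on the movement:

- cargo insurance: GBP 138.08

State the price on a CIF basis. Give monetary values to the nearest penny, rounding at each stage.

CIF price: GBP 419594.01

From CFR to CIF, the seller additionally bears: insurance.
CIF price = 419455.93 + 138.08 = 419594.01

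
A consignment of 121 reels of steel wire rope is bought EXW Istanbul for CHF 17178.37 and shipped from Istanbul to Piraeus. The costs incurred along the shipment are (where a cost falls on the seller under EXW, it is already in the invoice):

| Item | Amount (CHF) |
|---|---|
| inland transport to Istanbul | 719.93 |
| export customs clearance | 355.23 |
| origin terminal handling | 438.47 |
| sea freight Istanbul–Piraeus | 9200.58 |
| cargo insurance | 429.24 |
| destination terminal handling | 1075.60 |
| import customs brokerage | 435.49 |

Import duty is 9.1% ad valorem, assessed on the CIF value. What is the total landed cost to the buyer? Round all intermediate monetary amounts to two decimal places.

EXW: the seller makes goods available at their premises; the buyer bears all onward costs.
CIF value = EXW price + inland to port + export clearance + origin terminal + freight + insurance = 17178.37 + 719.93 + 355.23 + 438.47 + 9200.58 + 429.24 = 28321.82
Import duty = 28321.82 × 9.1% = 2577.29
Buyer bears: inland to port 719.93 + export clearance 355.23 + origin terminal 438.47 + freight 9200.58 + insurance 429.24 + destination terminal 1075.60 + brokerage 435.49 + duty 2577.29 = 15231.83
Landed cost = invoice 17178.37 + 15231.83 = 32410.20

Total landed cost: CHF 32410.20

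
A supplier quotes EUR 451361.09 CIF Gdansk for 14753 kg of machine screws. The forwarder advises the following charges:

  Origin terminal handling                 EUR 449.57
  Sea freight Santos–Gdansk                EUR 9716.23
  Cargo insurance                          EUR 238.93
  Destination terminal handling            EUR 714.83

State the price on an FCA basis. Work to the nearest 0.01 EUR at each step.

Not relevant to the conversion: destination terminal — on the buyer under both terms; not part of either seller's price.
From CIF to FCA, the seller no longer bears: origin terminal, freight, insurance.
FCA price = 451361.09 − 449.57 − 9716.23 − 238.93 = 440956.36

FCA price: EUR 440956.36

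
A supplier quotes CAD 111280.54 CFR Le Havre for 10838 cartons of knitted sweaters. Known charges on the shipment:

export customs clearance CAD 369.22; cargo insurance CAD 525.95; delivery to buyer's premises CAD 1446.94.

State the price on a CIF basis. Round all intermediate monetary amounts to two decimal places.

CIF price: CAD 111806.49

Not relevant to the conversion: export clearance — on the seller under both CFR and CIF; already in the CFR price and stays in the CIF price. delivery — on the buyer under both terms; not part of either seller's price.
From CFR to CIF, the seller additionally bears: insurance.
CIF price = 111280.54 + 525.95 = 111806.49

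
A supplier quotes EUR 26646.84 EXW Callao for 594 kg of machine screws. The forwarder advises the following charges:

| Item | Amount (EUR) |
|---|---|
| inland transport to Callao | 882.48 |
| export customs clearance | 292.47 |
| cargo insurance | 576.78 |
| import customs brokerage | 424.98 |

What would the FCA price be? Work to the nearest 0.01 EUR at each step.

FCA price: EUR 27821.79

Not relevant to the conversion: insurance, brokerage — on the buyer under both terms; not part of either seller's price.
From EXW to FCA, the seller additionally bears: inland to port, export clearance.
FCA price = 26646.84 + 882.48 + 292.47 = 27821.79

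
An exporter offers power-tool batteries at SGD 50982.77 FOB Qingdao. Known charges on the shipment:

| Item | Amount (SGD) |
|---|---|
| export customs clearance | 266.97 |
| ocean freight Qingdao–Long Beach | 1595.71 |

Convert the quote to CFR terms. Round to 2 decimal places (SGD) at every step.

CFR price: SGD 52578.48

Not relevant to the conversion: export clearance — on the seller under both FOB and CFR; already in the FOB price and stays in the CFR price.
From FOB to CFR, the seller additionally bears: freight.
CFR price = 50982.77 + 1595.71 = 52578.48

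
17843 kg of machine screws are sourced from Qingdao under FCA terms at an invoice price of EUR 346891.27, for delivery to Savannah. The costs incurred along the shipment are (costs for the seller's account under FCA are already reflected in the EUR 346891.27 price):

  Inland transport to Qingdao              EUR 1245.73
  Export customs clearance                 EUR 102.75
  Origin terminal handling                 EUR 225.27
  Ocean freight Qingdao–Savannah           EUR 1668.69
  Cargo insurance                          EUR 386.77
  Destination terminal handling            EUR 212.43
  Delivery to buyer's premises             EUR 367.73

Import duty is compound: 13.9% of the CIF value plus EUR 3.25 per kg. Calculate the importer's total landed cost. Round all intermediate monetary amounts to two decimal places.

Total landed cost: EUR 456276.82

FCA: the seller delivers export-cleared goods to the carrier; the buyer bears costs from that point.
Already in the invoice (seller's account under FCA): inland to port, export clearance — exclude.
CIF value = FCA price + origin terminal + freight + insurance = 346891.27 + 225.27 + 1668.69 + 386.77 = 349172.00
Ad valorem component: 349172.00 × 13.9% = 48534.91
Specific component: 17843 × 3.25 = 57989.75
Import duty = 48534.91 + 57989.75 = 106524.66
Buyer bears: origin terminal 225.27 + freight 1668.69 + insurance 386.77 + destination terminal 212.43 + delivery 367.73 + duty 106524.66 = 109385.55
Landed cost = invoice 346891.27 + 109385.55 = 456276.82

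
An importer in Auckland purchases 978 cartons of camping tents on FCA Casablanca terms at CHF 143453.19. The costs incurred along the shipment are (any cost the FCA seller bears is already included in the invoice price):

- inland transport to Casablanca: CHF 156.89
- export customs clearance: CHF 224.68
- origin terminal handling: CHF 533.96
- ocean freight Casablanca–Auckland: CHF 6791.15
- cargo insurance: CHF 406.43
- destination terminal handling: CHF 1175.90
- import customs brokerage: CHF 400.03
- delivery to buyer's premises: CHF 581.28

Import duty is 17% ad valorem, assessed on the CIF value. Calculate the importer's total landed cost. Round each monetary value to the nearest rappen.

FCA: the seller delivers export-cleared goods to the carrier; the buyer bears costs from that point.
Already in the invoice (seller's account under FCA): inland to port, export clearance — exclude.
CIF value = FCA price + origin terminal + freight + insurance = 143453.19 + 533.96 + 6791.15 + 406.43 = 151184.73
Import duty = 151184.73 × 17% = 25701.40
Buyer bears: origin terminal 533.96 + freight 6791.15 + insurance 406.43 + destination terminal 1175.90 + brokerage 400.03 + delivery 581.28 + duty 25701.40 = 35590.15
Landed cost = invoice 143453.19 + 35590.15 = 179043.34

Total landed cost: CHF 179043.34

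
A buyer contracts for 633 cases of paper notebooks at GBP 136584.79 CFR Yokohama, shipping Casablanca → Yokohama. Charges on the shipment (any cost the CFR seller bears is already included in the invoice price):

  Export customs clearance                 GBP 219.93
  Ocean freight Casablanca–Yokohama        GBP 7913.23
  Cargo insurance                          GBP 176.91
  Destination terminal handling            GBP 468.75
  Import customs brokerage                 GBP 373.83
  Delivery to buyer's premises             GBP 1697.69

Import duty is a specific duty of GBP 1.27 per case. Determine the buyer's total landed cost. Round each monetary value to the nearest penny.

Total landed cost: GBP 140105.88

CFR: the seller pays costs through ocean freight to the destination port, but not insurance.
Already in the invoice (seller's account under CFR): export clearance, freight — exclude.
CIF value = CFR price + insurance = 136584.79 + 176.91 = 136761.70
Import duty = 633 × 1.27 = 803.91
Buyer bears: insurance 176.91 + destination terminal 468.75 + brokerage 373.83 + delivery 1697.69 + duty 803.91 = 3521.09
Landed cost = invoice 136584.79 + 3521.09 = 140105.88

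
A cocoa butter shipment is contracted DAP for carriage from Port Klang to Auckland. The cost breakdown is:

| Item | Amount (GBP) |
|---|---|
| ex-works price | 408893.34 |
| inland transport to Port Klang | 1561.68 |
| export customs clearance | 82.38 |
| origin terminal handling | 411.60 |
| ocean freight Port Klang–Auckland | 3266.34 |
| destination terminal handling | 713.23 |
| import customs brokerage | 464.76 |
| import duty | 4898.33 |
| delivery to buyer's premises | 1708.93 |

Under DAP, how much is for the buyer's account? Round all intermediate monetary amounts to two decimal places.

DAP: the seller bears all costs to the named destination except import duty and clearance.
Seller's account: goods 408893.34 + inland to port 1561.68 + export clearance 82.38 + origin terminal 411.60 + freight 3266.34 + destination terminal 713.23 + delivery 1708.93 = 416637.50
Buyer's account: brokerage 464.76 + duty 4898.33 = 5363.09

Buyer's account: GBP 5363.09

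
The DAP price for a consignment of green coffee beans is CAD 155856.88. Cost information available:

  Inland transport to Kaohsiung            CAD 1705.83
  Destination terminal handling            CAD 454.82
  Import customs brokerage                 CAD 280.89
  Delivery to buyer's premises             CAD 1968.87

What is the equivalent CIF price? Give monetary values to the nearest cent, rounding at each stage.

Not relevant to the conversion: inland to port — on the seller under both DAP and CIF; already in the DAP price and stays in the CIF price. brokerage — on the buyer under both terms; not part of either seller's price.
From DAP to CIF, the seller no longer bears: destination terminal, delivery.
CIF price = 155856.88 − 454.82 − 1968.87 = 153433.19

CIF price: CAD 153433.19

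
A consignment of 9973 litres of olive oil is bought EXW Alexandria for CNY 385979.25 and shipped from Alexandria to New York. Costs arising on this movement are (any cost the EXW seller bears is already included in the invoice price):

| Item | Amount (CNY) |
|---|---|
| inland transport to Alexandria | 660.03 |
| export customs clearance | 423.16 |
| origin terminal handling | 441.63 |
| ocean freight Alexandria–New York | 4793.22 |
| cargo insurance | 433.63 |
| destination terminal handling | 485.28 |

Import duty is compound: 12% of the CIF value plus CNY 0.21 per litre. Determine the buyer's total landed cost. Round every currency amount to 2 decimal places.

Total landed cost: CNY 442438.24

EXW: the seller makes goods available at their premises; the buyer bears all onward costs.
CIF value = EXW price + inland to port + export clearance + origin terminal + freight + insurance = 385979.25 + 660.03 + 423.16 + 441.63 + 4793.22 + 433.63 = 392730.92
Ad valorem component: 392730.92 × 12% = 47127.71
Specific component: 9973 × 0.21 = 2094.33
Import duty = 47127.71 + 2094.33 = 49222.04
Buyer bears: inland to port 660.03 + export clearance 423.16 + origin terminal 441.63 + freight 4793.22 + insurance 433.63 + destination terminal 485.28 + duty 49222.04 = 56458.99
Landed cost = invoice 385979.25 + 56458.99 = 442438.24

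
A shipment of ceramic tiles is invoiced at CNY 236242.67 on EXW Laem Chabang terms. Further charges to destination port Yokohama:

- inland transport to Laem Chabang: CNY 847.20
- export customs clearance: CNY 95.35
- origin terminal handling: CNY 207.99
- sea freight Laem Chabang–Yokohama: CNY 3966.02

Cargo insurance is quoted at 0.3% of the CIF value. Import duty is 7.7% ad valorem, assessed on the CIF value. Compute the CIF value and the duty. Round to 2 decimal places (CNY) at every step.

CIF value: CNY 242085.49; import duty: CNY 18640.58

Let C be the CIF value. C = EXW price + pre-shipment costs + freight + 0.3% × C
C − 0.3% × C = 236242.67 + 847.20 + 95.35 + 207.99 + 3966.02
0.997 × C = 241359.23
C = 241359.23 / 0.997 = 242085.49
Insurance premium = 0.3% × 242085.49 = 726.26
Import duty = 242085.49 × 7.7% = 18640.58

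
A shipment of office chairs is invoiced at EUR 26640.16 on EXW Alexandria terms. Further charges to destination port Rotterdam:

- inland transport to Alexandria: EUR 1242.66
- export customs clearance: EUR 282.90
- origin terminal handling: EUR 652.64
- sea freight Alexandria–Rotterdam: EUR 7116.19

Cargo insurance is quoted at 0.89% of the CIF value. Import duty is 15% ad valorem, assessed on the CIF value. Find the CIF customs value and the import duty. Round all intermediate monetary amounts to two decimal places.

Let C be the CIF value. C = EXW price + pre-shipment costs + freight + 0.89% × C
C − 0.89% × C = 26640.16 + 1242.66 + 282.90 + 652.64 + 7116.19
0.9911 × C = 35934.55
C = 35934.55 / 0.9911 = 36257.24
Insurance premium = 0.89% × 36257.24 = 322.69
Import duty = 36257.24 × 15% = 5438.59

CIF value: EUR 36257.24; import duty: EUR 5438.59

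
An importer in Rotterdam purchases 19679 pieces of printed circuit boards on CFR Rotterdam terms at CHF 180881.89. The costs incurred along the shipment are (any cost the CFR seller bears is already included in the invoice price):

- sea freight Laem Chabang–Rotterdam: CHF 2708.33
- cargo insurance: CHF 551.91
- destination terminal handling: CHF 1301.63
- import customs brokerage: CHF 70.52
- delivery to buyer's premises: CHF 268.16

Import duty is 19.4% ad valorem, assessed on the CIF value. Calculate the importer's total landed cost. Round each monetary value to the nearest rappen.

Total landed cost: CHF 218272.27

CFR: the seller pays costs through ocean freight to the destination port, but not insurance.
Already in the invoice (seller's account under CFR): freight — exclude.
CIF value = CFR price + insurance = 180881.89 + 551.91 = 181433.80
Import duty = 181433.80 × 19.4% = 35198.16
Buyer bears: insurance 551.91 + destination terminal 1301.63 + brokerage 70.52 + delivery 268.16 + duty 35198.16 = 37390.38
Landed cost = invoice 180881.89 + 37390.38 = 218272.27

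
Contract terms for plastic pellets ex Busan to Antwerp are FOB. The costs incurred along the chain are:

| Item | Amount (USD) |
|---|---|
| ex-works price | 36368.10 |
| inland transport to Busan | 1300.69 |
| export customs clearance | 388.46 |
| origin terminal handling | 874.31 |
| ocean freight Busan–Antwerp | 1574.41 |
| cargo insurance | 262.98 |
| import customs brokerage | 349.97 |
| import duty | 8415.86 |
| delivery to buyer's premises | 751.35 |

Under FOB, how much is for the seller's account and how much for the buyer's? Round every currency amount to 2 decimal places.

FOB: the seller bears costs until goods are on board at the origin port; the buyer bears freight, insurance and all costs thereafter.
Seller's account: goods 36368.10 + inland to port 1300.69 + export clearance 388.46 + origin terminal 874.31 = 38931.56
Buyer's account: freight 1574.41 + insurance 262.98 + brokerage 349.97 + duty 8415.86 + delivery 751.35 = 11354.57

Seller: USD 38931.56; buyer: USD 11354.57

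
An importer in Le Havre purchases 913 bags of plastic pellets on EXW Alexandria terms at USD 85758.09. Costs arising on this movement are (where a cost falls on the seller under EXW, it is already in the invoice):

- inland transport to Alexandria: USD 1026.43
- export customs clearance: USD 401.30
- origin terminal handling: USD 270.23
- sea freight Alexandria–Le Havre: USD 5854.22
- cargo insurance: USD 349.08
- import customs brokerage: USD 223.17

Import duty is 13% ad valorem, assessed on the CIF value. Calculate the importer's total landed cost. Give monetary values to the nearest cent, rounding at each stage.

EXW: the seller makes goods available at their premises; the buyer bears all onward costs.
CIF value = EXW price + inland to port + export clearance + origin terminal + freight + insurance = 85758.09 + 1026.43 + 401.30 + 270.23 + 5854.22 + 349.08 = 93659.35
Import duty = 93659.35 × 13% = 12175.72
Buyer bears: inland to port 1026.43 + export clearance 401.30 + origin terminal 270.23 + freight 5854.22 + insurance 349.08 + brokerage 223.17 + duty 12175.72 = 20300.15
Landed cost = invoice 85758.09 + 20300.15 = 106058.24

Total landed cost: USD 106058.24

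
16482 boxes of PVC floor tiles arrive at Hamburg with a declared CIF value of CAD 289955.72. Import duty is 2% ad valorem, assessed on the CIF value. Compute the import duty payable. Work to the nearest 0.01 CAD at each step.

Import duty: CAD 5799.11

Import duty = 289955.72 × 2% = 5799.11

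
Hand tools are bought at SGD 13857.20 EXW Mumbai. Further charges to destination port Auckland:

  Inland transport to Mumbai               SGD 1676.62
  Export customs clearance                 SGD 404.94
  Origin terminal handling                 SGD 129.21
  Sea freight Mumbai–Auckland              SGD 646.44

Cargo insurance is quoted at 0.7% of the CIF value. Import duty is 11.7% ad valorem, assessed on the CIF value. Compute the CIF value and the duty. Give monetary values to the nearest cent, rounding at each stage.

Let C be the CIF value. C = EXW price + pre-shipment costs + freight + 0.7% × C
C − 0.7% × C = 13857.20 + 1676.62 + 404.94 + 129.21 + 646.44
0.993 × C = 16714.41
C = 16714.41 / 0.993 = 16832.24
Insurance premium = 0.7% × 16832.24 = 117.83
Import duty = 16832.24 × 11.7% = 1969.37

CIF value: SGD 16832.24; import duty: SGD 1969.37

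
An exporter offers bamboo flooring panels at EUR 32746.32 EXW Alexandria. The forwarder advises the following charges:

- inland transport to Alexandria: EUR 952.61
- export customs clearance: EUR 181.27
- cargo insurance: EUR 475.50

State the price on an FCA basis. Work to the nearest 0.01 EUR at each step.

Not relevant to the conversion: insurance — on the buyer under both terms; not part of either seller's price.
From EXW to FCA, the seller additionally bears: inland to port, export clearance.
FCA price = 32746.32 + 952.61 + 181.27 = 33880.20

FCA price: EUR 33880.20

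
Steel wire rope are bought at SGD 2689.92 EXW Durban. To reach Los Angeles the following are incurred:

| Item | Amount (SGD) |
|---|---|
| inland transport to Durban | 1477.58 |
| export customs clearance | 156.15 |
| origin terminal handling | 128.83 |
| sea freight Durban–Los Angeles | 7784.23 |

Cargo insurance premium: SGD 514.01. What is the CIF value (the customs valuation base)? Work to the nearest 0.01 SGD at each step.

CIF = EXW price + pre-shipment costs + freight + insurance
CIF = 2689.92 + 1477.58 + 156.15 + 128.83 + 7784.23 + 514.01 = 12750.72

CIF value: SGD 12750.72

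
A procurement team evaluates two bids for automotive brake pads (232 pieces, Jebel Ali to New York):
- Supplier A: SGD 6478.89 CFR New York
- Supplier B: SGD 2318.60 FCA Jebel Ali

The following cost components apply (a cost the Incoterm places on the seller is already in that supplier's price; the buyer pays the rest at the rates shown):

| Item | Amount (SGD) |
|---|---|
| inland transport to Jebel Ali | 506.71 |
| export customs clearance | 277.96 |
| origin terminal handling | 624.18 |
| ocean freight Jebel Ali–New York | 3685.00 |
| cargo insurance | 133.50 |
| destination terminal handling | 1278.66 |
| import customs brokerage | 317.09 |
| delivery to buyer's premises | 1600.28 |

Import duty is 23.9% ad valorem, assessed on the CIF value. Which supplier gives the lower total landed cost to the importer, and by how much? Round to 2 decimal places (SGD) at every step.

Supplier A (CFR):
CIF value = CFR price + insurance = 6478.89 + 133.50 = 6612.39
Import duty = 6612.39 × 23.9% = 1580.36
Buyer bears (A): 133.50 + 1278.66 + 317.09 + 1600.28 = 3329.53
Landed cost (A) = invoice 6478.89 + 3329.53 + duty 1580.36 = 11388.78
Supplier B (FCA):
CIF value = FCA price + origin terminal + freight + insurance = 2318.60 + 624.18 + 3685.00 + 133.50 = 6761.28
Import duty = 6761.28 × 23.9% = 1615.95
Buyer bears (B): 624.18 + 3685.00 + 133.50 + 1278.66 + 317.09 + 1600.28 = 7638.71
Landed cost (B) = invoice 2318.60 + 7638.71 + duty 1615.95 = 11573.26
Difference = |11388.78 − 11573.26| = 184.48

Supplier A is cheaper by SGD 184.48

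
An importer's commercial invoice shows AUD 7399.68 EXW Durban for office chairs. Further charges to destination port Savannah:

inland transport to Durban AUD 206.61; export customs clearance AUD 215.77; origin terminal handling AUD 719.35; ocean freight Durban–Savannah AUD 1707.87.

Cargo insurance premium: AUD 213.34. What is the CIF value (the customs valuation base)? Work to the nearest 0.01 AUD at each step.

CIF value: AUD 10462.62

CIF = EXW price + pre-shipment costs + freight + insurance
CIF = 7399.68 + 206.61 + 215.77 + 719.35 + 1707.87 + 213.34 = 10462.62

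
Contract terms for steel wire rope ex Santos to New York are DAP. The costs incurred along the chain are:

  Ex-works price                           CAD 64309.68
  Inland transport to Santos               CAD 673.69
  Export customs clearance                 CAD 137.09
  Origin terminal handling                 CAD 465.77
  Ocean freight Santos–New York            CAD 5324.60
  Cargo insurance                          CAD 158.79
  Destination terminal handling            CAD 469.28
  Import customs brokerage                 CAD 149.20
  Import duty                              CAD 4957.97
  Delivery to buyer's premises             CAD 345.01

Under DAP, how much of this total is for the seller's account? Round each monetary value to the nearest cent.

DAP: the seller bears all costs to the named destination except import duty and clearance.
Seller's account: goods 64309.68 + inland to port 673.69 + export clearance 137.09 + origin terminal 465.77 + freight 5324.60 + insurance 158.79 + destination terminal 469.28 + delivery 345.01 = 71883.91
Buyer's account: brokerage 149.20 + duty 4957.97 = 5107.17

Seller's account: CAD 71883.91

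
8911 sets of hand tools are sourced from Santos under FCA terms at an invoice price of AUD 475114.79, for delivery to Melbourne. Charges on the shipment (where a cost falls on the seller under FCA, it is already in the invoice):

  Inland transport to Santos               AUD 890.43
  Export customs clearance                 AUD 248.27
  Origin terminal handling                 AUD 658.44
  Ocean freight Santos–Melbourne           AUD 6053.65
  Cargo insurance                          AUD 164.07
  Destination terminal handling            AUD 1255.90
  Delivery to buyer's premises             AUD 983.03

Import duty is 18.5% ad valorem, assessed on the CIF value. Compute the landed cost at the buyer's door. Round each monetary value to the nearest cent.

Total landed cost: AUD 573398.21

FCA: the seller delivers export-cleared goods to the carrier; the buyer bears costs from that point.
Already in the invoice (seller's account under FCA): inland to port, export clearance — exclude.
CIF value = FCA price + origin terminal + freight + insurance = 475114.79 + 658.44 + 6053.65 + 164.07 = 481990.95
Import duty = 481990.95 × 18.5% = 89168.33
Buyer bears: origin terminal 658.44 + freight 6053.65 + insurance 164.07 + destination terminal 1255.90 + delivery 983.03 + duty 89168.33 = 98283.42
Landed cost = invoice 475114.79 + 98283.42 = 573398.21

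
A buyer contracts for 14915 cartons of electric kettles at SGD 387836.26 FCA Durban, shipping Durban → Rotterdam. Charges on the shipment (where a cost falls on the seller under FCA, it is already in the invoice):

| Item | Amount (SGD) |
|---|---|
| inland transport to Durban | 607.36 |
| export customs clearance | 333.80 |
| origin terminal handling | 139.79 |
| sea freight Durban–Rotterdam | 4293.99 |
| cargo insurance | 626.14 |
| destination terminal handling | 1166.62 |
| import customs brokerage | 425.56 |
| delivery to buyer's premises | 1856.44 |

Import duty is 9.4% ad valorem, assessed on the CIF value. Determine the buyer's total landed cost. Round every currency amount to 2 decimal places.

FCA: the seller delivers export-cleared goods to the carrier; the buyer bears costs from that point.
Already in the invoice (seller's account under FCA): inland to port, export clearance — exclude.
CIF value = FCA price + origin terminal + freight + insurance = 387836.26 + 139.79 + 4293.99 + 626.14 = 392896.18
Import duty = 392896.18 × 9.4% = 36932.24
Buyer bears: origin terminal 139.79 + freight 4293.99 + insurance 626.14 + destination terminal 1166.62 + brokerage 425.56 + delivery 1856.44 + duty 36932.24 = 45440.78
Landed cost = invoice 387836.26 + 45440.78 = 433277.04

Total landed cost: SGD 433277.04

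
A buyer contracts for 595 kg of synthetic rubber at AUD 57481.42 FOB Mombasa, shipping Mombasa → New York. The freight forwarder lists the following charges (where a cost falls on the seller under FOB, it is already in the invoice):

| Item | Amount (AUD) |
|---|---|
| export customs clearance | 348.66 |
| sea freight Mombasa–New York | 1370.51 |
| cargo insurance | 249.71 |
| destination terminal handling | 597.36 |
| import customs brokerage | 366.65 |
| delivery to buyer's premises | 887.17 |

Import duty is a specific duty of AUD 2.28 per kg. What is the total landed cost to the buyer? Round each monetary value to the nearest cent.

FOB: the seller bears costs until goods are on board at the origin port; the buyer bears freight, insurance and all costs thereafter.
Already in the invoice (seller's account under FOB): export clearance — exclude.
CIF value = FOB price + freight + insurance = 57481.42 + 1370.51 + 249.71 = 59101.64
Import duty = 595 × 2.28 = 1356.60
Buyer bears: freight 1370.51 + insurance 249.71 + destination terminal 597.36 + brokerage 366.65 + delivery 887.17 + duty 1356.60 = 4828.00
Landed cost = invoice 57481.42 + 4828.00 = 62309.42

Total landed cost: AUD 62309.42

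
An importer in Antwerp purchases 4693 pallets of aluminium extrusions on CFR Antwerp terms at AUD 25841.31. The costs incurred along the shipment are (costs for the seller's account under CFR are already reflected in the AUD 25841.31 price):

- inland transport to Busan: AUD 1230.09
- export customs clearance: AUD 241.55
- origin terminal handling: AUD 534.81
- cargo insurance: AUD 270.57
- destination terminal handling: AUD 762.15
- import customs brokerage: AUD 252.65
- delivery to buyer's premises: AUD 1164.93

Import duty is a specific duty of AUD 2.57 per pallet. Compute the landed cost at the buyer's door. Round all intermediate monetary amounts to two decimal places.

CFR: the seller pays costs through ocean freight to the destination port, but not insurance.
Already in the invoice (seller's account under CFR): inland to port, export clearance, origin terminal — exclude.
CIF value = CFR price + insurance = 25841.31 + 270.57 = 26111.88
Import duty = 4693 × 2.57 = 12061.01
Buyer bears: insurance 270.57 + destination terminal 762.15 + brokerage 252.65 + delivery 1164.93 + duty 12061.01 = 14511.31
Landed cost = invoice 25841.31 + 14511.31 = 40352.62

Total landed cost: AUD 40352.62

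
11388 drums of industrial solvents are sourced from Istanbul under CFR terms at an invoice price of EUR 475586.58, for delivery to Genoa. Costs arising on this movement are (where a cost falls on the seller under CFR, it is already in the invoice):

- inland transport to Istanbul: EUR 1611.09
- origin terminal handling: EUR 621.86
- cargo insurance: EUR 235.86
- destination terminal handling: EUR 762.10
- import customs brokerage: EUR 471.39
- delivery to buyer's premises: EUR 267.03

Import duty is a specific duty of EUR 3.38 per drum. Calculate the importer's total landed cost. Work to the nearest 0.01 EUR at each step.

CFR: the seller pays costs through ocean freight to the destination port, but not insurance.
Already in the invoice (seller's account under CFR): inland to port, origin terminal — exclude.
CIF value = CFR price + insurance = 475586.58 + 235.86 = 475822.44
Import duty = 11388 × 3.38 = 38491.44
Buyer bears: insurance 235.86 + destination terminal 762.10 + brokerage 471.39 + delivery 267.03 + duty 38491.44 = 40227.82
Landed cost = invoice 475586.58 + 40227.82 = 515814.40

Total landed cost: EUR 515814.40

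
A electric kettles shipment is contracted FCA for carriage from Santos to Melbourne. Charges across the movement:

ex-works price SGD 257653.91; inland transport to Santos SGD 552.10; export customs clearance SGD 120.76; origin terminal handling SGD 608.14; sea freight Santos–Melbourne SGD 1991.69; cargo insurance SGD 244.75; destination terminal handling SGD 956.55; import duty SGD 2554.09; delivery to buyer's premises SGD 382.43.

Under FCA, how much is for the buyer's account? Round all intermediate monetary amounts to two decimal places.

FCA: the seller delivers export-cleared goods to the carrier; the buyer bears costs from that point.
Seller's account: goods 257653.91 + inland to port 552.10 + export clearance 120.76 = 258326.77
Buyer's account: origin terminal 608.14 + freight 1991.69 + insurance 244.75 + destination terminal 956.55 + duty 2554.09 + delivery 382.43 = 6737.65

Buyer's account: SGD 6737.65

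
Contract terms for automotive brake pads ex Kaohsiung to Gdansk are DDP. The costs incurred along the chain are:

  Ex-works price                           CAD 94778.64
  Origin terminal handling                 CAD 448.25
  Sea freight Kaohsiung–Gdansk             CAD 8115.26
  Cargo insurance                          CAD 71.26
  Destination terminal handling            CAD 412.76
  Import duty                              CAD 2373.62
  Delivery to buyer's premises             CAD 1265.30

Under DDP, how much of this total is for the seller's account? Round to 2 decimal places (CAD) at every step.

Seller's account: CAD 107465.09

DDP: the seller bears all costs including import duty.
Seller's account: goods 94778.64 + origin terminal 448.25 + freight 8115.26 + insurance 71.26 + destination terminal 412.76 + duty 2373.62 + delivery 1265.30 = 107465.09
Buyer's account: 0.00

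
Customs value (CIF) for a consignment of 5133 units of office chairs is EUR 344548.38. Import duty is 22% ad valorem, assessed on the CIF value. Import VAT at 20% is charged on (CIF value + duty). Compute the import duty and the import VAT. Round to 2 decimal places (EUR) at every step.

Import duty = 344548.38 × 22% = 75800.64
VAT base = CIF + duty = 344548.38 + 75800.64 = 420349.02
Import VAT = 420349.02 × 20% = 84069.80

Import duty: EUR 75800.64; import VAT: EUR 84069.80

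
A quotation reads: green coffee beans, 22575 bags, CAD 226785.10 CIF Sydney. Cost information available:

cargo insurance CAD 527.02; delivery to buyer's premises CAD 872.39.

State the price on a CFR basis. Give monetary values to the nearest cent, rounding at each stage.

Not relevant to the conversion: delivery — on the buyer under both terms; not part of either seller's price.
From CIF to CFR, the seller no longer bears: insurance.
CFR price = 226785.10 − 527.02 = 226258.08

CFR price: CAD 226258.08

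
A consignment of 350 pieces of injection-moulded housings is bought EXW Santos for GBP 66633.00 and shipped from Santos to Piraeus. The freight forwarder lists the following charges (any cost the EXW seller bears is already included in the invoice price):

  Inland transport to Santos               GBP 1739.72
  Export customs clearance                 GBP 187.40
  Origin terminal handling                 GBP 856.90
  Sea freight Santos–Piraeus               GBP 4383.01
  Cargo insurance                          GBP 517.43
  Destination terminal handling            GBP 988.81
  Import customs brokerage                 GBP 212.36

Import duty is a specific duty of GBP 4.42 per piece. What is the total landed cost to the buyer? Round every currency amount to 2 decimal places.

Total landed cost: GBP 77065.63

EXW: the seller makes goods available at their premises; the buyer bears all onward costs.
CIF value = EXW price + inland to port + export clearance + origin terminal + freight + insurance = 66633.00 + 1739.72 + 187.40 + 856.90 + 4383.01 + 517.43 = 74317.46
Import duty = 350 × 4.42 = 1547.00
Buyer bears: inland to port 1739.72 + export clearance 187.40 + origin terminal 856.90 + freight 4383.01 + insurance 517.43 + destination terminal 988.81 + brokerage 212.36 + duty 1547.00 = 10432.63
Landed cost = invoice 66633.00 + 10432.63 = 77065.63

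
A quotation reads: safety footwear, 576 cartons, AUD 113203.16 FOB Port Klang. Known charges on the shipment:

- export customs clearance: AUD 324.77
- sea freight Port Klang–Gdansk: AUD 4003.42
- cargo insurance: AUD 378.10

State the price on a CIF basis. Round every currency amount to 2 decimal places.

CIF price: AUD 117584.68

Not relevant to the conversion: export clearance — on the seller under both FOB and CIF; already in the FOB price and stays in the CIF price.
From FOB to CIF, the seller additionally bears: freight, insurance.
CIF price = 113203.16 + 4003.42 + 378.10 = 117584.68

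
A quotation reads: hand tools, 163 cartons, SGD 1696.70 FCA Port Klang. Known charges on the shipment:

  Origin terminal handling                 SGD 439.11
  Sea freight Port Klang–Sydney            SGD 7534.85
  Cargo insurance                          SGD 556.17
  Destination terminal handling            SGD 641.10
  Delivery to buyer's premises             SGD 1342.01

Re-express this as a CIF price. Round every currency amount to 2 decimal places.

Not relevant to the conversion: delivery, destination terminal — on the buyer under both terms; not part of either seller's price.
From FCA to CIF, the seller additionally bears: origin terminal, freight, insurance.
CIF price = 1696.70 + 439.11 + 7534.85 + 556.17 = 10226.83

CIF price: SGD 10226.83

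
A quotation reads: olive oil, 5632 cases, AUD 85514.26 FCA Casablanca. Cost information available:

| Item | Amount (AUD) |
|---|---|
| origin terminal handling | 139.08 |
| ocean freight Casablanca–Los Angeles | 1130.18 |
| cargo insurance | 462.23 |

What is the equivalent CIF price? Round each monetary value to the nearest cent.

From FCA to CIF, the seller additionally bears: origin terminal, freight, insurance.
CIF price = 85514.26 + 139.08 + 1130.18 + 462.23 = 87245.75

CIF price: AUD 87245.75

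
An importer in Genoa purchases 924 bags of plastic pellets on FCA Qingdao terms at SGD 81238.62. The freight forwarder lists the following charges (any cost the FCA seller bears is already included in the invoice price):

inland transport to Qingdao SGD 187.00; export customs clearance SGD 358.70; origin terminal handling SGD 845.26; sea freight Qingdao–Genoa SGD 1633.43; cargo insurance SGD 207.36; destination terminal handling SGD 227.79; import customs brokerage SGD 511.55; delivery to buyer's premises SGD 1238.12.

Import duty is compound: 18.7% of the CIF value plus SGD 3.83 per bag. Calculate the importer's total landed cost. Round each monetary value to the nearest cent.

Total landed cost: SGD 105134.96

FCA: the seller delivers export-cleared goods to the carrier; the buyer bears costs from that point.
Already in the invoice (seller's account under FCA): inland to port, export clearance — exclude.
CIF value = FCA price + origin terminal + freight + insurance = 81238.62 + 845.26 + 1633.43 + 207.36 = 83924.67
Ad valorem component: 83924.67 × 18.7% = 15693.91
Specific component: 924 × 3.83 = 3538.92
Import duty = 15693.91 + 3538.92 = 19232.83
Buyer bears: origin terminal 845.26 + freight 1633.43 + insurance 207.36 + destination terminal 227.79 + brokerage 511.55 + delivery 1238.12 + duty 19232.83 = 23896.34
Landed cost = invoice 81238.62 + 23896.34 = 105134.96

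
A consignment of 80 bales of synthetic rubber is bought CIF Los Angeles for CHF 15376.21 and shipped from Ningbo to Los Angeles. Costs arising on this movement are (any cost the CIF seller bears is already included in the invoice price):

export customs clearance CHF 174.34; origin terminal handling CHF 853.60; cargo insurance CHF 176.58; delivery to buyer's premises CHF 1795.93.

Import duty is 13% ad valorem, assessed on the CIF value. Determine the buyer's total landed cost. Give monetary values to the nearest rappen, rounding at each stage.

Total landed cost: CHF 19171.05

CIF: the seller pays costs through ocean freight and marine insurance to the destination port.
Already in the invoice (seller's account under CIF): export clearance, origin terminal, insurance — exclude.
The CIF price already equals the CIF value: 15376.21
Import duty = 15376.21 × 13% = 1998.91
Buyer bears: delivery 1795.93 + duty 1998.91 = 3794.84
Landed cost = invoice 15376.21 + 3794.84 = 19171.05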